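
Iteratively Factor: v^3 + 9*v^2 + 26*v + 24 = (v + 4)*(v^2 + 5*v + 6) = (v + 2)*(v + 4)*(v + 3)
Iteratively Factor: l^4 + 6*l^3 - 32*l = (l + 4)*(l^3 + 2*l^2 - 8*l) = (l - 2)*(l + 4)*(l^2 + 4*l) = l*(l - 2)*(l + 4)*(l + 4)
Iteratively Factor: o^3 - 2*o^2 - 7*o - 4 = (o + 1)*(o^2 - 3*o - 4) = (o + 1)^2*(o - 4)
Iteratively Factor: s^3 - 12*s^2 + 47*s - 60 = (s - 4)*(s^2 - 8*s + 15) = (s - 5)*(s - 4)*(s - 3)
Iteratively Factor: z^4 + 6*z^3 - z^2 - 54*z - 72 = (z + 2)*(z^3 + 4*z^2 - 9*z - 36) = (z + 2)*(z + 3)*(z^2 + z - 12) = (z - 3)*(z + 2)*(z + 3)*(z + 4)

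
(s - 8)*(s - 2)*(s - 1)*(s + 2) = s^4 - 9*s^3 + 4*s^2 + 36*s - 32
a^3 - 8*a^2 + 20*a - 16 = (a - 4)*(a - 2)^2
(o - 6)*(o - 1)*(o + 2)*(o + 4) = o^4 - o^3 - 28*o^2 - 20*o + 48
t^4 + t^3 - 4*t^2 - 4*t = t*(t - 2)*(t + 1)*(t + 2)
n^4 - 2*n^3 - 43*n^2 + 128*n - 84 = (n - 6)*(n - 2)*(n - 1)*(n + 7)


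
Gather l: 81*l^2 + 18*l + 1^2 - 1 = 81*l^2 + 18*l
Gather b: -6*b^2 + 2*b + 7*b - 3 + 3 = -6*b^2 + 9*b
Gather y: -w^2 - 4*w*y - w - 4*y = -w^2 - w + y*(-4*w - 4)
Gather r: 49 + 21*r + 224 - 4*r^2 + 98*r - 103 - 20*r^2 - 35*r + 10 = -24*r^2 + 84*r + 180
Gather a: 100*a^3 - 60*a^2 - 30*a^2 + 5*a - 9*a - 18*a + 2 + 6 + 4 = 100*a^3 - 90*a^2 - 22*a + 12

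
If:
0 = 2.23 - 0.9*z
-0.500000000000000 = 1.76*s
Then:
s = -0.28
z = 2.48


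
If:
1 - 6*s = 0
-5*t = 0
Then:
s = 1/6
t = 0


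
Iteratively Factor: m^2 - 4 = (m - 2)*(m + 2)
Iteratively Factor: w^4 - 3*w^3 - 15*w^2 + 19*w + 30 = (w - 5)*(w^3 + 2*w^2 - 5*w - 6) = (w - 5)*(w + 1)*(w^2 + w - 6) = (w - 5)*(w + 1)*(w + 3)*(w - 2)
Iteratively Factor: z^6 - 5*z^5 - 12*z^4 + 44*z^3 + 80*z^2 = (z + 2)*(z^5 - 7*z^4 + 2*z^3 + 40*z^2) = z*(z + 2)*(z^4 - 7*z^3 + 2*z^2 + 40*z) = z^2*(z + 2)*(z^3 - 7*z^2 + 2*z + 40) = z^2*(z - 4)*(z + 2)*(z^2 - 3*z - 10) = z^2*(z - 5)*(z - 4)*(z + 2)*(z + 2)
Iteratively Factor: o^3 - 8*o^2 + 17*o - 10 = (o - 5)*(o^2 - 3*o + 2) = (o - 5)*(o - 1)*(o - 2)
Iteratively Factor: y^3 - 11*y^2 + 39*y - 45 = (y - 3)*(y^2 - 8*y + 15) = (y - 3)^2*(y - 5)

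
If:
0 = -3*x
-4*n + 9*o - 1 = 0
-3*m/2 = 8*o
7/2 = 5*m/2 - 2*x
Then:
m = 7/5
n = -269/320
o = -21/80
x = 0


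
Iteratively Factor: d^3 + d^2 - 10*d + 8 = (d - 2)*(d^2 + 3*d - 4) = (d - 2)*(d + 4)*(d - 1)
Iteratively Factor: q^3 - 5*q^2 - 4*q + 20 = (q - 5)*(q^2 - 4) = (q - 5)*(q - 2)*(q + 2)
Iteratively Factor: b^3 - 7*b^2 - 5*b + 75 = (b - 5)*(b^2 - 2*b - 15) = (b - 5)*(b + 3)*(b - 5)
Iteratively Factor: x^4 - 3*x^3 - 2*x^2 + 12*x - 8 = (x - 1)*(x^3 - 2*x^2 - 4*x + 8) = (x - 2)*(x - 1)*(x^2 - 4) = (x - 2)*(x - 1)*(x + 2)*(x - 2)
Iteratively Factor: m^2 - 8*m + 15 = (m - 3)*(m - 5)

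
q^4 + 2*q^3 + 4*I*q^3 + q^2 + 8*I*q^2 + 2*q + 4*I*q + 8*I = (q + 2)*(q - I)*(q + I)*(q + 4*I)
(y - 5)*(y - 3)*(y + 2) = y^3 - 6*y^2 - y + 30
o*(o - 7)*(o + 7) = o^3 - 49*o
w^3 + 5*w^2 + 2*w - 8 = (w - 1)*(w + 2)*(w + 4)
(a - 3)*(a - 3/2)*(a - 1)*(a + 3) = a^4 - 5*a^3/2 - 15*a^2/2 + 45*a/2 - 27/2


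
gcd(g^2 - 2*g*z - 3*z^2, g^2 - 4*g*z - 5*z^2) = g + z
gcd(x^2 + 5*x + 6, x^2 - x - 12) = x + 3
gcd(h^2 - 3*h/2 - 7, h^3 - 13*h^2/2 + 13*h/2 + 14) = h - 7/2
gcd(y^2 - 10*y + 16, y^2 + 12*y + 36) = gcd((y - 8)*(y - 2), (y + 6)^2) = 1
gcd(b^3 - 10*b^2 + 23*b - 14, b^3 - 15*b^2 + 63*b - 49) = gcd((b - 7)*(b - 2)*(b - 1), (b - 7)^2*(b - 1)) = b^2 - 8*b + 7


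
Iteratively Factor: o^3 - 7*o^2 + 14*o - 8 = (o - 1)*(o^2 - 6*o + 8) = (o - 2)*(o - 1)*(o - 4)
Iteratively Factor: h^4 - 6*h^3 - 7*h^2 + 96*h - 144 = (h + 4)*(h^3 - 10*h^2 + 33*h - 36) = (h - 3)*(h + 4)*(h^2 - 7*h + 12) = (h - 4)*(h - 3)*(h + 4)*(h - 3)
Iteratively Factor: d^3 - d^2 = (d)*(d^2 - d) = d*(d - 1)*(d)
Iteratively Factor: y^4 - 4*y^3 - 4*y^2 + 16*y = (y + 2)*(y^3 - 6*y^2 + 8*y) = (y - 2)*(y + 2)*(y^2 - 4*y) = y*(y - 2)*(y + 2)*(y - 4)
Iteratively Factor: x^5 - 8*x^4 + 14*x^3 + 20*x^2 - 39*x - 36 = (x + 1)*(x^4 - 9*x^3 + 23*x^2 - 3*x - 36) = (x + 1)^2*(x^3 - 10*x^2 + 33*x - 36) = (x - 3)*(x + 1)^2*(x^2 - 7*x + 12) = (x - 3)^2*(x + 1)^2*(x - 4)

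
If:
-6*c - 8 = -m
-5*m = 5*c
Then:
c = -8/7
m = 8/7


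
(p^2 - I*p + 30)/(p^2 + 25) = (p - 6*I)/(p - 5*I)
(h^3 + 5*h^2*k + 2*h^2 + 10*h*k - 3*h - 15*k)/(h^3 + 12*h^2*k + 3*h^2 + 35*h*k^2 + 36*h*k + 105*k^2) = (h - 1)/(h + 7*k)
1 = 1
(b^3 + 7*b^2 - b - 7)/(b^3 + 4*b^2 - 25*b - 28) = (b - 1)/(b - 4)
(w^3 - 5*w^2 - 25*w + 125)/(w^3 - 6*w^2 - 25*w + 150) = (w - 5)/(w - 6)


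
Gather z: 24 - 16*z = 24 - 16*z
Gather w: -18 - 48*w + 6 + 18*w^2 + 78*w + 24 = 18*w^2 + 30*w + 12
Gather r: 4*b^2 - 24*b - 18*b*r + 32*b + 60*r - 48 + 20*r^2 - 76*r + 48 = 4*b^2 + 8*b + 20*r^2 + r*(-18*b - 16)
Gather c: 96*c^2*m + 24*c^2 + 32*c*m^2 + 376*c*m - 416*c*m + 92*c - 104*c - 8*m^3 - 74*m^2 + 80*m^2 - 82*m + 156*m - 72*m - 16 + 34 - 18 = c^2*(96*m + 24) + c*(32*m^2 - 40*m - 12) - 8*m^3 + 6*m^2 + 2*m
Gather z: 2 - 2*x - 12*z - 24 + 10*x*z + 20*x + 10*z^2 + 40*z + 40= 18*x + 10*z^2 + z*(10*x + 28) + 18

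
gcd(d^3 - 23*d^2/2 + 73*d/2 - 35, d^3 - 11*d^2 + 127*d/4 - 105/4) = d^2 - 19*d/2 + 35/2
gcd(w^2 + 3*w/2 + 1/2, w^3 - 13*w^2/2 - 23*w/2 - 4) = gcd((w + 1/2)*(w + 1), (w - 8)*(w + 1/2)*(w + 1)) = w^2 + 3*w/2 + 1/2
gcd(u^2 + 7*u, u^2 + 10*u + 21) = u + 7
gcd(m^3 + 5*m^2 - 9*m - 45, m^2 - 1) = 1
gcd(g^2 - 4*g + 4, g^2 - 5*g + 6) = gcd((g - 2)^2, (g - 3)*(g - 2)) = g - 2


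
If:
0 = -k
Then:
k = 0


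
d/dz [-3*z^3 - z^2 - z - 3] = -9*z^2 - 2*z - 1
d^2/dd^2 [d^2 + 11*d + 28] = 2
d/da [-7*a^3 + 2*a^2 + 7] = a*(4 - 21*a)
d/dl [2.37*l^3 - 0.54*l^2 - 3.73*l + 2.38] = 7.11*l^2 - 1.08*l - 3.73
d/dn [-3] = 0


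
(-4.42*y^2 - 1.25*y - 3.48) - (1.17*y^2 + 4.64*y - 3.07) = -5.59*y^2 - 5.89*y - 0.41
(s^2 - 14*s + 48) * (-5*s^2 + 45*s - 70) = -5*s^4 + 115*s^3 - 940*s^2 + 3140*s - 3360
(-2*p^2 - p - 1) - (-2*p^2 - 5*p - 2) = 4*p + 1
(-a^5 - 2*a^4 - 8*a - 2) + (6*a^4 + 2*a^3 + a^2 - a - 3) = -a^5 + 4*a^4 + 2*a^3 + a^2 - 9*a - 5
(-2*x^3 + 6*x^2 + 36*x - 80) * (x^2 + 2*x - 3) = -2*x^5 + 2*x^4 + 54*x^3 - 26*x^2 - 268*x + 240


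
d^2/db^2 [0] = 0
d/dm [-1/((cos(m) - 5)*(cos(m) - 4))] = (9 - 2*cos(m))*sin(m)/((cos(m) - 5)^2*(cos(m) - 4)^2)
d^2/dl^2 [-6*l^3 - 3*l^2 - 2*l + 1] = -36*l - 6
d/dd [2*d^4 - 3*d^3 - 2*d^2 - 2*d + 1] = 8*d^3 - 9*d^2 - 4*d - 2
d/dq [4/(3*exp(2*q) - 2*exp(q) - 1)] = (8 - 24*exp(q))*exp(q)/(-3*exp(2*q) + 2*exp(q) + 1)^2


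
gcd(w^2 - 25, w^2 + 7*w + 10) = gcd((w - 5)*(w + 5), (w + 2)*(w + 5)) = w + 5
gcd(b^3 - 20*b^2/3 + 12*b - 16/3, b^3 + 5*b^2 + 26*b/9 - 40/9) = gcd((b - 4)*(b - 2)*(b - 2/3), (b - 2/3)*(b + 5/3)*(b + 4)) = b - 2/3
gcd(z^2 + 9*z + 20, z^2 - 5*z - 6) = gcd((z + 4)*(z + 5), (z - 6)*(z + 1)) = 1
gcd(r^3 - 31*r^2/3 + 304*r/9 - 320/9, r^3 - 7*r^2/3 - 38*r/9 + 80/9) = r - 8/3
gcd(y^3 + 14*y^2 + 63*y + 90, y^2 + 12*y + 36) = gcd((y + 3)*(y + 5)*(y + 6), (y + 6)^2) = y + 6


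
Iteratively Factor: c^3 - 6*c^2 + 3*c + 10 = (c - 5)*(c^2 - c - 2) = (c - 5)*(c - 2)*(c + 1)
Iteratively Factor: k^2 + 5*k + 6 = (k + 2)*(k + 3)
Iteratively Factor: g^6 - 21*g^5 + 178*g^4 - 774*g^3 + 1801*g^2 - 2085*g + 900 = (g - 3)*(g^5 - 18*g^4 + 124*g^3 - 402*g^2 + 595*g - 300) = (g - 3)^2*(g^4 - 15*g^3 + 79*g^2 - 165*g + 100) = (g - 4)*(g - 3)^2*(g^3 - 11*g^2 + 35*g - 25) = (g - 5)*(g - 4)*(g - 3)^2*(g^2 - 6*g + 5) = (g - 5)^2*(g - 4)*(g - 3)^2*(g - 1)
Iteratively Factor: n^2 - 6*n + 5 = (n - 5)*(n - 1)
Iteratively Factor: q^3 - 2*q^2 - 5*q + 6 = (q - 1)*(q^2 - q - 6) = (q - 3)*(q - 1)*(q + 2)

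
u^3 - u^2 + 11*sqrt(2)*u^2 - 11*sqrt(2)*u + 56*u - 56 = (u - 1)*(u + 4*sqrt(2))*(u + 7*sqrt(2))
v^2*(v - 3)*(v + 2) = v^4 - v^3 - 6*v^2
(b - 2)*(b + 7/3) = b^2 + b/3 - 14/3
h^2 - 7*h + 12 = (h - 4)*(h - 3)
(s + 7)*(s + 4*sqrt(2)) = s^2 + 4*sqrt(2)*s + 7*s + 28*sqrt(2)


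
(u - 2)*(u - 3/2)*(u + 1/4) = u^3 - 13*u^2/4 + 17*u/8 + 3/4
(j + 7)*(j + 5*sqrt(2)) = j^2 + 7*j + 5*sqrt(2)*j + 35*sqrt(2)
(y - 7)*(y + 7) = y^2 - 49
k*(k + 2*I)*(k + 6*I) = k^3 + 8*I*k^2 - 12*k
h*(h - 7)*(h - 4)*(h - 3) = h^4 - 14*h^3 + 61*h^2 - 84*h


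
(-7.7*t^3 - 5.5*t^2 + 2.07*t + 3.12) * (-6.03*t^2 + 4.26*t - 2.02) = 46.431*t^5 + 0.363*t^4 - 20.3581*t^3 + 1.1146*t^2 + 9.1098*t - 6.3024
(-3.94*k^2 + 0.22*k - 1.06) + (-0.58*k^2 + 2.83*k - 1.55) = -4.52*k^2 + 3.05*k - 2.61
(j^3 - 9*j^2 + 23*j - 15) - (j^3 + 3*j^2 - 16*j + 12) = -12*j^2 + 39*j - 27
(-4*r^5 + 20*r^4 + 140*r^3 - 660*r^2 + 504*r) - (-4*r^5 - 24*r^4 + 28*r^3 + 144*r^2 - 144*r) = 44*r^4 + 112*r^3 - 804*r^2 + 648*r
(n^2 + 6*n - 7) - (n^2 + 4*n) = 2*n - 7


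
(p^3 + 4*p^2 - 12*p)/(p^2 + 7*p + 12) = p*(p^2 + 4*p - 12)/(p^2 + 7*p + 12)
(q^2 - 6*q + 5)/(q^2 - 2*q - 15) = (q - 1)/(q + 3)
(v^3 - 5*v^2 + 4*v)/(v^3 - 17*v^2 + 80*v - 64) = v*(v - 4)/(v^2 - 16*v + 64)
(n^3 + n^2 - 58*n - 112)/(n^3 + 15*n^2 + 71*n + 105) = (n^2 - 6*n - 16)/(n^2 + 8*n + 15)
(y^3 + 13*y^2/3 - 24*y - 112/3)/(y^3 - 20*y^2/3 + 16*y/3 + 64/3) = (y + 7)/(y - 4)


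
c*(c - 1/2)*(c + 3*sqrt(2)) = c^3 - c^2/2 + 3*sqrt(2)*c^2 - 3*sqrt(2)*c/2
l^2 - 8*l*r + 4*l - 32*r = (l + 4)*(l - 8*r)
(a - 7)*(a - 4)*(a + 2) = a^3 - 9*a^2 + 6*a + 56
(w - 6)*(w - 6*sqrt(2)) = w^2 - 6*sqrt(2)*w - 6*w + 36*sqrt(2)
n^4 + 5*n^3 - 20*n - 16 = (n - 2)*(n + 1)*(n + 2)*(n + 4)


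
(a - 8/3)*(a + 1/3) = a^2 - 7*a/3 - 8/9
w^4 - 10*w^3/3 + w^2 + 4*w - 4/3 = (w - 2)^2*(w - 1/3)*(w + 1)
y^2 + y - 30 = (y - 5)*(y + 6)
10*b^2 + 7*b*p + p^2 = (2*b + p)*(5*b + p)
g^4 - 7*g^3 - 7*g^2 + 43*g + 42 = (g - 7)*(g - 3)*(g + 1)*(g + 2)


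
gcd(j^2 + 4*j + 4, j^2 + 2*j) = j + 2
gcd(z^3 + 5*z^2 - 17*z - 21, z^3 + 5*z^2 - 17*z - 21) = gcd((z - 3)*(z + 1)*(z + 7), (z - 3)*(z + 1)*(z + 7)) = z^3 + 5*z^2 - 17*z - 21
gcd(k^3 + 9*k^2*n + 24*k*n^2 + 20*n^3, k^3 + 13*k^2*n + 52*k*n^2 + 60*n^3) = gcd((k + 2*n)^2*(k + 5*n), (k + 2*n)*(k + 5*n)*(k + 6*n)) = k^2 + 7*k*n + 10*n^2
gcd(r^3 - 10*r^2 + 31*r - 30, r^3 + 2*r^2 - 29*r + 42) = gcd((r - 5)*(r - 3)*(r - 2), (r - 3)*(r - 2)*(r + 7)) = r^2 - 5*r + 6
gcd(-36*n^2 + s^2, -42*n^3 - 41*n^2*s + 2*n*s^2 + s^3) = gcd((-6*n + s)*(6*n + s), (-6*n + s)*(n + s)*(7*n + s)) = -6*n + s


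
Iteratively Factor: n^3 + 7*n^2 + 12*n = (n + 4)*(n^2 + 3*n) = (n + 3)*(n + 4)*(n)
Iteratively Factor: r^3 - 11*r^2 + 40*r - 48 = (r - 4)*(r^2 - 7*r + 12) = (r - 4)^2*(r - 3)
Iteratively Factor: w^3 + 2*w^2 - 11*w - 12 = (w - 3)*(w^2 + 5*w + 4) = (w - 3)*(w + 1)*(w + 4)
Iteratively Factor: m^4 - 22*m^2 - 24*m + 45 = (m - 5)*(m^3 + 5*m^2 + 3*m - 9) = (m - 5)*(m + 3)*(m^2 + 2*m - 3) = (m - 5)*(m - 1)*(m + 3)*(m + 3)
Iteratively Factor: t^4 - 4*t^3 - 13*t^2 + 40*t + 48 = (t - 4)*(t^3 - 13*t - 12) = (t - 4)*(t + 1)*(t^2 - t - 12) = (t - 4)^2*(t + 1)*(t + 3)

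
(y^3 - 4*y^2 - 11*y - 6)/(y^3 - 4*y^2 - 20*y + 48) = (y^2 + 2*y + 1)/(y^2 + 2*y - 8)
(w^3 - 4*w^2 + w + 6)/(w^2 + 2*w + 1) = (w^2 - 5*w + 6)/(w + 1)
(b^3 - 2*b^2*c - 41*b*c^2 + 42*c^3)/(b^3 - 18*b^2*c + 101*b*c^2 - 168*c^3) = (b^2 + 5*b*c - 6*c^2)/(b^2 - 11*b*c + 24*c^2)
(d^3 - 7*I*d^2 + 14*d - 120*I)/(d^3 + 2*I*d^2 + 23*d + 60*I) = (d - 6*I)/(d + 3*I)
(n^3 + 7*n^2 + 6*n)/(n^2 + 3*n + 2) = n*(n + 6)/(n + 2)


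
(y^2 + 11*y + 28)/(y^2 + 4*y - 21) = (y + 4)/(y - 3)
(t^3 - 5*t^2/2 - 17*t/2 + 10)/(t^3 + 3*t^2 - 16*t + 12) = (t^2 - 3*t/2 - 10)/(t^2 + 4*t - 12)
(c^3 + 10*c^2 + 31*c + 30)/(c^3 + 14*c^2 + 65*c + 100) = (c^2 + 5*c + 6)/(c^2 + 9*c + 20)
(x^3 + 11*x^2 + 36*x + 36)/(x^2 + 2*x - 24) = (x^2 + 5*x + 6)/(x - 4)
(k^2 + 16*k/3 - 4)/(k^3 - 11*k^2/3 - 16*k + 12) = (k + 6)/(k^2 - 3*k - 18)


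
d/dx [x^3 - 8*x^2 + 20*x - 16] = 3*x^2 - 16*x + 20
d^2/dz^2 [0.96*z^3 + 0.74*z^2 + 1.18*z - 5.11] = 5.76*z + 1.48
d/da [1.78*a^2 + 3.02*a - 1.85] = 3.56*a + 3.02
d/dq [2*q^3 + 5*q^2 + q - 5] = 6*q^2 + 10*q + 1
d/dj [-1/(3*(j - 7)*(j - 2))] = (2*j - 9)/(3*(j - 7)^2*(j - 2)^2)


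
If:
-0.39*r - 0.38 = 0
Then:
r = -0.97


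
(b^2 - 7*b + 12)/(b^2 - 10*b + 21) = (b - 4)/(b - 7)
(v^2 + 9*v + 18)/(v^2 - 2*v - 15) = (v + 6)/(v - 5)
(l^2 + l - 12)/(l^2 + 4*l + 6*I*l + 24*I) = (l - 3)/(l + 6*I)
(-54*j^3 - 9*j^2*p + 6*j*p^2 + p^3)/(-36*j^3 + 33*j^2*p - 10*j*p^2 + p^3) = (18*j^2 + 9*j*p + p^2)/(12*j^2 - 7*j*p + p^2)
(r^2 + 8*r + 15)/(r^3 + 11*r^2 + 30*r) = (r + 3)/(r*(r + 6))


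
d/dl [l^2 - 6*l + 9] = 2*l - 6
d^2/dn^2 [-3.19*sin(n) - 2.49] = 3.19*sin(n)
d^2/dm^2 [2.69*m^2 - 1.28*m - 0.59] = 5.38000000000000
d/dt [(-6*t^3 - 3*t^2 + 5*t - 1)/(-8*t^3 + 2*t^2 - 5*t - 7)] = (-36*t^4 + 140*t^3 + 107*t^2 + 46*t - 40)/(64*t^6 - 32*t^5 + 84*t^4 + 92*t^3 - 3*t^2 + 70*t + 49)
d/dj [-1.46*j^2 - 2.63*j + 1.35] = -2.92*j - 2.63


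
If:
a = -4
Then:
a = -4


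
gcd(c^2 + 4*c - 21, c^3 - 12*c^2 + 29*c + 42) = 1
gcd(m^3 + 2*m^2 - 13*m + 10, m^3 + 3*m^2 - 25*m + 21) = m - 1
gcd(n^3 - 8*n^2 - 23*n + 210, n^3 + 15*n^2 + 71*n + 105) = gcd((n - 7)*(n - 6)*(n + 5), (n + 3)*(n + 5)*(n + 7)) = n + 5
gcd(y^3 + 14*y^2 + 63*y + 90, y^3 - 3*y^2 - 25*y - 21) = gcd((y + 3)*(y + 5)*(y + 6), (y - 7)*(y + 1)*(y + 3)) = y + 3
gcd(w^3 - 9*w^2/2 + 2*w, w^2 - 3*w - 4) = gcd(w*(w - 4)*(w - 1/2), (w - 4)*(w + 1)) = w - 4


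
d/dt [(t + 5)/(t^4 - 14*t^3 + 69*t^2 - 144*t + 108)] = (-3*t^3 - t^2 + 138*t - 276)/(t^7 - 25*t^6 + 259*t^5 - 1443*t^4 + 4680*t^3 - 8856*t^2 + 9072*t - 3888)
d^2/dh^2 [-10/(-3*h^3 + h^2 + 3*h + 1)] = 20*((1 - 9*h)*(-3*h^3 + h^2 + 3*h + 1) - (-9*h^2 + 2*h + 3)^2)/(-3*h^3 + h^2 + 3*h + 1)^3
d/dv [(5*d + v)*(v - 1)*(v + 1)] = 10*d*v + 3*v^2 - 1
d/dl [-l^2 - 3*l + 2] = -2*l - 3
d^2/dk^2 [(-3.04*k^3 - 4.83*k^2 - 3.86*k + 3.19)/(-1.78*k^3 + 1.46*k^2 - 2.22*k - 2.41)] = (46.407448*k^6 + 1.30295999999997*k^5 - 452.483832*k^4 - 88.8161720000001*k^3 - 115.579308*k^2 + 331.57386*k - 39.089158)/(5.639752*k^9 - 13.877592*k^8 + 32.484288*k^7 - 14.82062*k^6 + 2.935464*k^5 + 50.965212*k^4 - 4.91145*k^3 + 10.192854*k^2 + 38.681946*k + 13.997521)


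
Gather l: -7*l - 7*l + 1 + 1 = 2 - 14*l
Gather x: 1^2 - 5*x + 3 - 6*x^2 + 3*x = -6*x^2 - 2*x + 4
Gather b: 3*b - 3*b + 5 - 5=0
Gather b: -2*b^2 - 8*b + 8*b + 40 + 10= 50 - 2*b^2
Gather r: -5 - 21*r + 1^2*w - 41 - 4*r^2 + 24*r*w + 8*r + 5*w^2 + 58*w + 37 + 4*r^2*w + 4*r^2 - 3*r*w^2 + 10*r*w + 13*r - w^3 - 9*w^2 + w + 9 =4*r^2*w + r*(-3*w^2 + 34*w) - w^3 - 4*w^2 + 60*w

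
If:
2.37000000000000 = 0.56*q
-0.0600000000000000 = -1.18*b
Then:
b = 0.05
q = 4.23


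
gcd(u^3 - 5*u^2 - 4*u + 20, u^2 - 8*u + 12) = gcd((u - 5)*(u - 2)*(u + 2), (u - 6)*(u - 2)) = u - 2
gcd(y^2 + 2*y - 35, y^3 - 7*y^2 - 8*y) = 1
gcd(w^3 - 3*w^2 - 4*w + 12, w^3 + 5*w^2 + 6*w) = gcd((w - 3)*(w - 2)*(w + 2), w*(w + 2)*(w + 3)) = w + 2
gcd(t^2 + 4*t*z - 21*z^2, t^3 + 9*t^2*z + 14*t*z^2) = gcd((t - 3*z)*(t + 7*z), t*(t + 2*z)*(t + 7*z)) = t + 7*z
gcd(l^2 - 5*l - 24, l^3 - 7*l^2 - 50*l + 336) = l - 8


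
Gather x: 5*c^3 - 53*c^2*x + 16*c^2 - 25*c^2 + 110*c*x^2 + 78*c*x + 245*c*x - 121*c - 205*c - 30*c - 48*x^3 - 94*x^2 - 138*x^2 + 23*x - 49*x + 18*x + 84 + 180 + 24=5*c^3 - 9*c^2 - 356*c - 48*x^3 + x^2*(110*c - 232) + x*(-53*c^2 + 323*c - 8) + 288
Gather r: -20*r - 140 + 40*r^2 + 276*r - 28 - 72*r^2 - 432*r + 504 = -32*r^2 - 176*r + 336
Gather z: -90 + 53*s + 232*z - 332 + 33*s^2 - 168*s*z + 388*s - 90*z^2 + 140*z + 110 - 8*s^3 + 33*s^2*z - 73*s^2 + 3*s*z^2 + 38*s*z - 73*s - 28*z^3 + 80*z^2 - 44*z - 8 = -8*s^3 - 40*s^2 + 368*s - 28*z^3 + z^2*(3*s - 10) + z*(33*s^2 - 130*s + 328) - 320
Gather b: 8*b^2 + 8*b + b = 8*b^2 + 9*b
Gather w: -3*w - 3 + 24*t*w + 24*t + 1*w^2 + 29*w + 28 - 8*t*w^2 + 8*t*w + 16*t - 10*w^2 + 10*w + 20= 40*t + w^2*(-8*t - 9) + w*(32*t + 36) + 45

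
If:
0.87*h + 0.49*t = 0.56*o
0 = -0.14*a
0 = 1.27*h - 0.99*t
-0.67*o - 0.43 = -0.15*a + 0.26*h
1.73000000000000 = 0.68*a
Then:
No Solution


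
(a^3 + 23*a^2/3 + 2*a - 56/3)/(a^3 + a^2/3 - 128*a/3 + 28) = (3*a^2 + 2*a - 8)/(3*a^2 - 20*a + 12)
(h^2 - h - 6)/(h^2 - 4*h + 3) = (h + 2)/(h - 1)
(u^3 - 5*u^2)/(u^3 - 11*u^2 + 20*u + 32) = u^2*(u - 5)/(u^3 - 11*u^2 + 20*u + 32)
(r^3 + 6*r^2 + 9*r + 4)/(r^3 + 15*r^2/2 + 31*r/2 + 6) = 2*(r^2 + 2*r + 1)/(2*r^2 + 7*r + 3)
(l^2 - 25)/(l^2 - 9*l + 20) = (l + 5)/(l - 4)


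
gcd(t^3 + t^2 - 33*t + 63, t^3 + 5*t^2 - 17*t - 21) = t^2 + 4*t - 21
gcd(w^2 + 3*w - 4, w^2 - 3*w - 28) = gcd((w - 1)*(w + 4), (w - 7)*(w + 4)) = w + 4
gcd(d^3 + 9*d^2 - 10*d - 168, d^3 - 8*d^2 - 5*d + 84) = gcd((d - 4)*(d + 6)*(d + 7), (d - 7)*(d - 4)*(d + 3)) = d - 4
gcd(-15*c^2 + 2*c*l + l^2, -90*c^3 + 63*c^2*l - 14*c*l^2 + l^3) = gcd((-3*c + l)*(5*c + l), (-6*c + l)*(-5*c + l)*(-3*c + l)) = 3*c - l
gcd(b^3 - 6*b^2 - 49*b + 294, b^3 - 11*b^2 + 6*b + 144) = b - 6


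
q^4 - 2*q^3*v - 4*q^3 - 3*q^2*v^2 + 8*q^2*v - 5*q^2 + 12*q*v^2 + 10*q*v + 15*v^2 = (q - 5)*(q + 1)*(q - 3*v)*(q + v)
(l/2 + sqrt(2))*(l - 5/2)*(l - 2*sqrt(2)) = l^3/2 - 5*l^2/4 - 4*l + 10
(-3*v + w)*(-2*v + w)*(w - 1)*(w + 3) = 6*v^2*w^2 + 12*v^2*w - 18*v^2 - 5*v*w^3 - 10*v*w^2 + 15*v*w + w^4 + 2*w^3 - 3*w^2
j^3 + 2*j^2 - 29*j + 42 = (j - 3)*(j - 2)*(j + 7)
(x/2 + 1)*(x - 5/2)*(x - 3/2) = x^3/2 - x^2 - 17*x/8 + 15/4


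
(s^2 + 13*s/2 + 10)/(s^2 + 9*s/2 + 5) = (s + 4)/(s + 2)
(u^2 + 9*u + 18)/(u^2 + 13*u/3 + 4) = 3*(u + 6)/(3*u + 4)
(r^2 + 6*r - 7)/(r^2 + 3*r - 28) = (r - 1)/(r - 4)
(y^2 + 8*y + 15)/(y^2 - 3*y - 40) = (y + 3)/(y - 8)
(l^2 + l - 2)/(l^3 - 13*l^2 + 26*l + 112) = (l - 1)/(l^2 - 15*l + 56)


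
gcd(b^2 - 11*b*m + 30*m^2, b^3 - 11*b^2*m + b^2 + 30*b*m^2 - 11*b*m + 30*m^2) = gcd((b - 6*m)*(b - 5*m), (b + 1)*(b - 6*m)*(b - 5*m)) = b^2 - 11*b*m + 30*m^2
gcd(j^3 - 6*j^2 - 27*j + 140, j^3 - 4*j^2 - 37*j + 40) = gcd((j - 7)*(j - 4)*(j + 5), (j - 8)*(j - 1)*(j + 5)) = j + 5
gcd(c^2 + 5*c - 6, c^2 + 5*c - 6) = c^2 + 5*c - 6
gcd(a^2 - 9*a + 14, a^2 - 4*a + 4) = a - 2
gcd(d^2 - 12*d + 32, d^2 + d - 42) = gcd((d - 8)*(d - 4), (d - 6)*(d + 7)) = 1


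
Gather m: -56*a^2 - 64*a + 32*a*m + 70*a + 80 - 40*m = -56*a^2 + 6*a + m*(32*a - 40) + 80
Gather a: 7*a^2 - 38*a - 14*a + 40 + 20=7*a^2 - 52*a + 60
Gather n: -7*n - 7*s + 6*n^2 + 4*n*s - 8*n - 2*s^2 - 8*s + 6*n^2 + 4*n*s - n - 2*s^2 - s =12*n^2 + n*(8*s - 16) - 4*s^2 - 16*s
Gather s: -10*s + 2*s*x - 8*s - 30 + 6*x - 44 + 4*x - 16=s*(2*x - 18) + 10*x - 90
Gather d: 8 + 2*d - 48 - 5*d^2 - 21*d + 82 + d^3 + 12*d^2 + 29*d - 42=d^3 + 7*d^2 + 10*d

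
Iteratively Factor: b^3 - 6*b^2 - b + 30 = (b - 5)*(b^2 - b - 6) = (b - 5)*(b - 3)*(b + 2)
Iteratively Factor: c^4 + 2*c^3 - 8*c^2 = (c)*(c^3 + 2*c^2 - 8*c) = c^2*(c^2 + 2*c - 8) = c^2*(c - 2)*(c + 4)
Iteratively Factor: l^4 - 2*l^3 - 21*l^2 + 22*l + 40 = (l - 5)*(l^3 + 3*l^2 - 6*l - 8) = (l - 5)*(l + 1)*(l^2 + 2*l - 8) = (l - 5)*(l - 2)*(l + 1)*(l + 4)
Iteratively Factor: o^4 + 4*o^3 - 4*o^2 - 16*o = (o + 2)*(o^3 + 2*o^2 - 8*o) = (o - 2)*(o + 2)*(o^2 + 4*o) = o*(o - 2)*(o + 2)*(o + 4)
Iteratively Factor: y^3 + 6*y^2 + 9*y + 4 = (y + 4)*(y^2 + 2*y + 1) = (y + 1)*(y + 4)*(y + 1)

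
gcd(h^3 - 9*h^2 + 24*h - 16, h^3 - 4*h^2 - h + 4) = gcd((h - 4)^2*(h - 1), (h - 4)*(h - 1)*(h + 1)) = h^2 - 5*h + 4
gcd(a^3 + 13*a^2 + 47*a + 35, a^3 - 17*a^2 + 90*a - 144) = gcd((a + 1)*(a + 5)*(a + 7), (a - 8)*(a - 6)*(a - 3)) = 1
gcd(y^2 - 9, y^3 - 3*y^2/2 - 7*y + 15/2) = y - 3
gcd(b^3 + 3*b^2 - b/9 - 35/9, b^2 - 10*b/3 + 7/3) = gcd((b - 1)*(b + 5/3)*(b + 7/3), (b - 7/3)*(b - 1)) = b - 1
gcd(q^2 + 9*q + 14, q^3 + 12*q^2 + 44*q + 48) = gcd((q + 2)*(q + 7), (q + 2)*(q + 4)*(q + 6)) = q + 2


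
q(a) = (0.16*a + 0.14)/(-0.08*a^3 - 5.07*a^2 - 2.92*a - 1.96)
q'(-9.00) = 0.00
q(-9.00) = 0.00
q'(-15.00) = 0.00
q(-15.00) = 0.00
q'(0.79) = 0.03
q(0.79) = -0.04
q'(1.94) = 0.01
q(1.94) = -0.02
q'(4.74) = 0.00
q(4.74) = -0.01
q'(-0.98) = -0.03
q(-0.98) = 0.00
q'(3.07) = 0.00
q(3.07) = -0.01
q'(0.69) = 0.04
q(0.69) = -0.04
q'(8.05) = 0.00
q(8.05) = -0.00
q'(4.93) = 0.00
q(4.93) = -0.01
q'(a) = (0.16*a + 0.14)*(0.24*a^2 + 10.14*a + 2.92)/(-0.08*a^3 - 5.07*a^2 - 2.92*a - 1.96)^2 + 0.16/(-0.08*a^3 - 5.07*a^2 - 2.92*a - 1.96) = (0.0256*a^3 + 0.8448*a^2 + 1.4196*a + 0.0952000000000001)/(0.0064*a^6 + 0.8112*a^5 + 26.1721*a^4 + 29.9224*a^3 + 28.4008*a^2 + 11.4464*a + 3.8416)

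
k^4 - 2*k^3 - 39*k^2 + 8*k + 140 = (k - 7)*(k - 2)*(k + 2)*(k + 5)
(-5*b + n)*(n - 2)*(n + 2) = -5*b*n^2 + 20*b + n^3 - 4*n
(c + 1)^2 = c^2 + 2*c + 1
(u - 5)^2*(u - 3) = u^3 - 13*u^2 + 55*u - 75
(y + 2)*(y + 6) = y^2 + 8*y + 12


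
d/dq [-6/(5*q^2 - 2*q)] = 12*(5*q - 1)/(q^2*(5*q - 2)^2)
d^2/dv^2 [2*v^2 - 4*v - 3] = 4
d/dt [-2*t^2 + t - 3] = 1 - 4*t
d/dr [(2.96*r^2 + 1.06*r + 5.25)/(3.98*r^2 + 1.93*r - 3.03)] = (1.494*r^2 - 59.7276*r - 13.3443)/(15.8404*r^4 + 15.3628*r^3 - 20.3939*r^2 - 11.6958*r + 9.1809)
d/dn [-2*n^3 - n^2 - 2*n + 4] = -6*n^2 - 2*n - 2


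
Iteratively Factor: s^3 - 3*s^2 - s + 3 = (s - 1)*(s^2 - 2*s - 3) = (s - 1)*(s + 1)*(s - 3)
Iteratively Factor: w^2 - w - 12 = (w - 4)*(w + 3)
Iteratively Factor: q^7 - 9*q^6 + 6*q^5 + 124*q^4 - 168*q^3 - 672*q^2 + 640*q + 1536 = (q - 4)*(q^6 - 5*q^5 - 14*q^4 + 68*q^3 + 104*q^2 - 256*q - 384) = (q - 4)*(q - 3)*(q^5 - 2*q^4 - 20*q^3 + 8*q^2 + 128*q + 128) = (q - 4)^2*(q - 3)*(q^4 + 2*q^3 - 12*q^2 - 40*q - 32) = (q - 4)^2*(q - 3)*(q + 2)*(q^3 - 12*q - 16) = (q - 4)^2*(q - 3)*(q + 2)^2*(q^2 - 2*q - 8) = (q - 4)^3*(q - 3)*(q + 2)^2*(q + 2)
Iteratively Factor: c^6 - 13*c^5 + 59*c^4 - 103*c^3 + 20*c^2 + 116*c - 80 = (c - 4)*(c^5 - 9*c^4 + 23*c^3 - 11*c^2 - 24*c + 20) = (c - 4)*(c - 1)*(c^4 - 8*c^3 + 15*c^2 + 4*c - 20) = (c - 4)*(c - 2)*(c - 1)*(c^3 - 6*c^2 + 3*c + 10) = (c - 4)*(c - 2)^2*(c - 1)*(c^2 - 4*c - 5) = (c - 5)*(c - 4)*(c - 2)^2*(c - 1)*(c + 1)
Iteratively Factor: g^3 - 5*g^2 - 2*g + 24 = (g - 3)*(g^2 - 2*g - 8) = (g - 3)*(g + 2)*(g - 4)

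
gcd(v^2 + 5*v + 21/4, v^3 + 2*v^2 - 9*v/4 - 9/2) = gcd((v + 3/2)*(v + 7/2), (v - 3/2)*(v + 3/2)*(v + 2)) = v + 3/2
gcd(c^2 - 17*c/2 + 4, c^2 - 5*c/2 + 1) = c - 1/2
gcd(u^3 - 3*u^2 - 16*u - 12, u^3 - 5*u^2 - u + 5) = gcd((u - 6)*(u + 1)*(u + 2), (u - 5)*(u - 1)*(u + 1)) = u + 1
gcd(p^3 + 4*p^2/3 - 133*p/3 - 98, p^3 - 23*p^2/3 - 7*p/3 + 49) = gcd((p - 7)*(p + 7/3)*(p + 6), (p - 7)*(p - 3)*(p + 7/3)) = p^2 - 14*p/3 - 49/3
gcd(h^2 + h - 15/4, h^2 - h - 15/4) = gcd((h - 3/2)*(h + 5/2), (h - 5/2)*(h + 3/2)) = 1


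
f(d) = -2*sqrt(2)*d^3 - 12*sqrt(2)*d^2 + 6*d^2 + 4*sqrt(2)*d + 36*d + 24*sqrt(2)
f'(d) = -6*sqrt(2)*d^2 - 24*sqrt(2)*d + 12*d + 4*sqrt(2) + 36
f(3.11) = -27.69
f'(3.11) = -108.65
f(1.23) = 63.32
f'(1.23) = 1.83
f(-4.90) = -100.82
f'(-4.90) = -54.56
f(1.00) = 61.80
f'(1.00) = 11.23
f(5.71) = -612.45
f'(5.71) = -360.28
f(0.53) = 52.52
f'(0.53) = 27.64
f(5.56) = -559.74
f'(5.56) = -342.65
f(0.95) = 61.19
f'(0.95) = 13.15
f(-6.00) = 0.00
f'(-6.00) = -132.17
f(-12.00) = 2841.82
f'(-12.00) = -916.93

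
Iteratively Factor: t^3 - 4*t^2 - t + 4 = (t - 4)*(t^2 - 1) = (t - 4)*(t + 1)*(t - 1)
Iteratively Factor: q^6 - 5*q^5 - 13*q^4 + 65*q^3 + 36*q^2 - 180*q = (q - 3)*(q^5 - 2*q^4 - 19*q^3 + 8*q^2 + 60*q) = (q - 3)*(q - 2)*(q^4 - 19*q^2 - 30*q) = (q - 3)*(q - 2)*(q + 3)*(q^3 - 3*q^2 - 10*q) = (q - 5)*(q - 3)*(q - 2)*(q + 3)*(q^2 + 2*q) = q*(q - 5)*(q - 3)*(q - 2)*(q + 3)*(q + 2)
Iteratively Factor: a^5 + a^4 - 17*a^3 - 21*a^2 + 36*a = (a + 3)*(a^4 - 2*a^3 - 11*a^2 + 12*a) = (a - 1)*(a + 3)*(a^3 - a^2 - 12*a) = (a - 1)*(a + 3)^2*(a^2 - 4*a) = (a - 4)*(a - 1)*(a + 3)^2*(a)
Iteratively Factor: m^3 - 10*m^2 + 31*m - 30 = (m - 3)*(m^2 - 7*m + 10) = (m - 5)*(m - 3)*(m - 2)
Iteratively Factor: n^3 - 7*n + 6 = (n - 2)*(n^2 + 2*n - 3) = (n - 2)*(n + 3)*(n - 1)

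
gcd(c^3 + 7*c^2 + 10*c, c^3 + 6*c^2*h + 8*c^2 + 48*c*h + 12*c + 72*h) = c + 2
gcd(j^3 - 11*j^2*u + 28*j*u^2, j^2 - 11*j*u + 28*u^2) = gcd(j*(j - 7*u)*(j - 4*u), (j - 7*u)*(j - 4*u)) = j^2 - 11*j*u + 28*u^2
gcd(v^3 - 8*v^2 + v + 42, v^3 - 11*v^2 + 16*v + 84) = v^2 - 5*v - 14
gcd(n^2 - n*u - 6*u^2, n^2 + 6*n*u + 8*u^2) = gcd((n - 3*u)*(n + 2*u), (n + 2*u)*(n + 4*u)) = n + 2*u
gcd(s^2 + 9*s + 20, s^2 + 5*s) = s + 5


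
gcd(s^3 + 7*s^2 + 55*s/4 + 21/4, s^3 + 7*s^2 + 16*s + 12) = s + 3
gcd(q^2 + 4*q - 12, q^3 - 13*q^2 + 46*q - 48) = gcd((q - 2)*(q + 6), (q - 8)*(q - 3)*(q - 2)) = q - 2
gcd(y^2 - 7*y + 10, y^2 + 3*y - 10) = y - 2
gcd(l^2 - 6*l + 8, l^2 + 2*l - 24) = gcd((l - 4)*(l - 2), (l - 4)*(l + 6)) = l - 4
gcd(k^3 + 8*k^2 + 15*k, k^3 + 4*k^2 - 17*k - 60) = k^2 + 8*k + 15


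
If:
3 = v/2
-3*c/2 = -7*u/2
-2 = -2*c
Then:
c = 1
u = 3/7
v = 6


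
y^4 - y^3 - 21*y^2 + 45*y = y*(y - 3)^2*(y + 5)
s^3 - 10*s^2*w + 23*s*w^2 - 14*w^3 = (s - 7*w)*(s - 2*w)*(s - w)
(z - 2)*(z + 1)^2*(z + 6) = z^4 + 6*z^3 - 3*z^2 - 20*z - 12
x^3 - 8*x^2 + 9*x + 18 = (x - 6)*(x - 3)*(x + 1)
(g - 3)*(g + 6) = g^2 + 3*g - 18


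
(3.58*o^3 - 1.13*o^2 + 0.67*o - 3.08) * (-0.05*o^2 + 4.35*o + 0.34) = -0.179*o^5 + 15.6295*o^4 - 3.7318*o^3 + 2.6843*o^2 - 13.1702*o - 1.0472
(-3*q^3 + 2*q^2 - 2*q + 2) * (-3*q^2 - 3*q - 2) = 9*q^5 + 3*q^4 + 6*q^3 - 4*q^2 - 2*q - 4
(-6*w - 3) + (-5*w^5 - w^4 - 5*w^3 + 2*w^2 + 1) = -5*w^5 - w^4 - 5*w^3 + 2*w^2 - 6*w - 2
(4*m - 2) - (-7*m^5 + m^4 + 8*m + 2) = 7*m^5 - m^4 - 4*m - 4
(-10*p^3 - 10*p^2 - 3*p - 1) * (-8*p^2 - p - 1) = 80*p^5 + 90*p^4 + 44*p^3 + 21*p^2 + 4*p + 1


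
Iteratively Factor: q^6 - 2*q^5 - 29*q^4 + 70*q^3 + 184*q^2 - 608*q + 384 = (q - 2)*(q^5 - 29*q^3 + 12*q^2 + 208*q - 192) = (q - 4)*(q - 2)*(q^4 + 4*q^3 - 13*q^2 - 40*q + 48) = (q - 4)*(q - 3)*(q - 2)*(q^3 + 7*q^2 + 8*q - 16) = (q - 4)*(q - 3)*(q - 2)*(q + 4)*(q^2 + 3*q - 4) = (q - 4)*(q - 3)*(q - 2)*(q + 4)^2*(q - 1)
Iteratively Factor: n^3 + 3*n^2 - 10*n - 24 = (n + 4)*(n^2 - n - 6) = (n + 2)*(n + 4)*(n - 3)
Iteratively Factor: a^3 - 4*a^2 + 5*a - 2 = (a - 2)*(a^2 - 2*a + 1) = (a - 2)*(a - 1)*(a - 1)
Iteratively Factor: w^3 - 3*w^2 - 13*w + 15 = (w - 5)*(w^2 + 2*w - 3) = (w - 5)*(w - 1)*(w + 3)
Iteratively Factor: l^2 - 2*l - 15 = (l + 3)*(l - 5)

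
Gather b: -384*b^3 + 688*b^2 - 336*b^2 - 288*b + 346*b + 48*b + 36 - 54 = -384*b^3 + 352*b^2 + 106*b - 18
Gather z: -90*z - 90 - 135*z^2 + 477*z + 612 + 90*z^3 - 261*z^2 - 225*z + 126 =90*z^3 - 396*z^2 + 162*z + 648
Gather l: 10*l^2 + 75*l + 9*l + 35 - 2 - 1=10*l^2 + 84*l + 32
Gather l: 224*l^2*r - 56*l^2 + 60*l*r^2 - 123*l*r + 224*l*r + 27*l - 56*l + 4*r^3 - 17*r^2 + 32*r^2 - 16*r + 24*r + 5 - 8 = l^2*(224*r - 56) + l*(60*r^2 + 101*r - 29) + 4*r^3 + 15*r^2 + 8*r - 3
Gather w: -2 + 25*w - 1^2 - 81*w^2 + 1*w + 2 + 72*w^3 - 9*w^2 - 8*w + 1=72*w^3 - 90*w^2 + 18*w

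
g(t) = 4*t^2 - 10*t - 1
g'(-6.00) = -58.00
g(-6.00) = 203.00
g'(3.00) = 14.00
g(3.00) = 5.00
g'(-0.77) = -16.16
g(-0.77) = 9.07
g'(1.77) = 4.16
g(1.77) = -6.17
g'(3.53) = 18.24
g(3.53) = 13.54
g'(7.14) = 47.12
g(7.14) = 131.52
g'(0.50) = -6.00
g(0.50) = -5.00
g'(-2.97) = -33.76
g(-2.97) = 63.98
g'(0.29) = -7.68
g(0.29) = -3.56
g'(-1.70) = -23.60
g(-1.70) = 27.56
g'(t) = 8*t - 10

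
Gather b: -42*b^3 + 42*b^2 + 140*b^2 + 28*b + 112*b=-42*b^3 + 182*b^2 + 140*b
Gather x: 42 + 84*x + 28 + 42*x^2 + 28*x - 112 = 42*x^2 + 112*x - 42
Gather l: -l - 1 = -l - 1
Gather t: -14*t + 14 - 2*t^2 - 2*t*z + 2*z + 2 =-2*t^2 + t*(-2*z - 14) + 2*z + 16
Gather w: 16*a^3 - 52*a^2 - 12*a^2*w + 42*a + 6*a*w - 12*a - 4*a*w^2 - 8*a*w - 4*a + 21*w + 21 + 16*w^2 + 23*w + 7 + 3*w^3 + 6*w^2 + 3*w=16*a^3 - 52*a^2 + 26*a + 3*w^3 + w^2*(22 - 4*a) + w*(-12*a^2 - 2*a + 47) + 28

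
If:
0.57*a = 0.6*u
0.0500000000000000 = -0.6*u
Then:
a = -0.09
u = -0.08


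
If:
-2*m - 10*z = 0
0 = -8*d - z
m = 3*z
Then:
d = 0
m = 0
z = 0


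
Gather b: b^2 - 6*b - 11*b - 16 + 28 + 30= b^2 - 17*b + 42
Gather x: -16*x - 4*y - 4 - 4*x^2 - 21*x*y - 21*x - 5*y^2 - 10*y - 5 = -4*x^2 + x*(-21*y - 37) - 5*y^2 - 14*y - 9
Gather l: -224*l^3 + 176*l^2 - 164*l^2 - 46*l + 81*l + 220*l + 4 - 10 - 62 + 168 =-224*l^3 + 12*l^2 + 255*l + 100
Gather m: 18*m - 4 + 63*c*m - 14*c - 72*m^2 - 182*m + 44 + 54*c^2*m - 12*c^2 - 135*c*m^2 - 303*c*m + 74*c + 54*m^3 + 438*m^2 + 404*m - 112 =-12*c^2 + 60*c + 54*m^3 + m^2*(366 - 135*c) + m*(54*c^2 - 240*c + 240) - 72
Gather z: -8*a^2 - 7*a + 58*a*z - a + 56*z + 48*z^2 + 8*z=-8*a^2 - 8*a + 48*z^2 + z*(58*a + 64)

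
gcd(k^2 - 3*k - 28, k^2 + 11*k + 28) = k + 4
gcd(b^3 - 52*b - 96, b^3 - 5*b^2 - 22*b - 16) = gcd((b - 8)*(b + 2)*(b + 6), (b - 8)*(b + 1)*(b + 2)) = b^2 - 6*b - 16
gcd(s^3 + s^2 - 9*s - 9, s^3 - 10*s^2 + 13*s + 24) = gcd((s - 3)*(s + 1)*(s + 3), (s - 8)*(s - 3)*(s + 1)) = s^2 - 2*s - 3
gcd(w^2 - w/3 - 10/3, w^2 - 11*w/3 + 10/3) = w - 2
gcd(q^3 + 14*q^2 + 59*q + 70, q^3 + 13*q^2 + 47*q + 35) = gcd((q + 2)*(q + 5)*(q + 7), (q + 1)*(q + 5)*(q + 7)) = q^2 + 12*q + 35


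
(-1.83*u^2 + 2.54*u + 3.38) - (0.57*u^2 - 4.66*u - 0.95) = -2.4*u^2 + 7.2*u + 4.33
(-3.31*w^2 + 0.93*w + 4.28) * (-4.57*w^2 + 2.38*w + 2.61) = 15.1267*w^4 - 12.1279*w^3 - 25.9853*w^2 + 12.6137*w + 11.1708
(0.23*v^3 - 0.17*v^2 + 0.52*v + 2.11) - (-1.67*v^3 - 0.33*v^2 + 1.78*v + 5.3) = 1.9*v^3 + 0.16*v^2 - 1.26*v - 3.19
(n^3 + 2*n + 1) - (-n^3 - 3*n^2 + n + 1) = 2*n^3 + 3*n^2 + n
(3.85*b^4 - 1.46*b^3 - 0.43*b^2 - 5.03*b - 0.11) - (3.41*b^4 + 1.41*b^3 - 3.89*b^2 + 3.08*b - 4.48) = 0.44*b^4 - 2.87*b^3 + 3.46*b^2 - 8.11*b + 4.37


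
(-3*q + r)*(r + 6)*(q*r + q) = -3*q^2*r^2 - 21*q^2*r - 18*q^2 + q*r^3 + 7*q*r^2 + 6*q*r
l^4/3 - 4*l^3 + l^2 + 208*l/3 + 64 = (l/3 + 1)*(l - 8)^2*(l + 1)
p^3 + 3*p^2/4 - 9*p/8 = p*(p - 3/4)*(p + 3/2)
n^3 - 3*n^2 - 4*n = n*(n - 4)*(n + 1)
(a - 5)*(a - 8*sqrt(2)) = a^2 - 8*sqrt(2)*a - 5*a + 40*sqrt(2)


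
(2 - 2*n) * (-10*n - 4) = 20*n^2 - 12*n - 8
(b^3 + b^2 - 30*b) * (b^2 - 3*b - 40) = b^5 - 2*b^4 - 73*b^3 + 50*b^2 + 1200*b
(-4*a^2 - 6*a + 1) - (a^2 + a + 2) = -5*a^2 - 7*a - 1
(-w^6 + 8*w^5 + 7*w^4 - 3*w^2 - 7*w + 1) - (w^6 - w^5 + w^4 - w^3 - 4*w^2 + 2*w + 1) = -2*w^6 + 9*w^5 + 6*w^4 + w^3 + w^2 - 9*w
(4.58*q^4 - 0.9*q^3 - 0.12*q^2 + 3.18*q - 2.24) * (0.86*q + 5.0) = 3.9388*q^5 + 22.126*q^4 - 4.6032*q^3 + 2.1348*q^2 + 13.9736*q - 11.2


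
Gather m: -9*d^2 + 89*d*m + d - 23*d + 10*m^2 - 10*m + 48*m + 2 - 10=-9*d^2 - 22*d + 10*m^2 + m*(89*d + 38) - 8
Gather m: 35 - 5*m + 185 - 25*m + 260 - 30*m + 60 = 540 - 60*m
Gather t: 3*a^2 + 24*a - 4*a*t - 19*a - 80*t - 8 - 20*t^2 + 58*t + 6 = 3*a^2 + 5*a - 20*t^2 + t*(-4*a - 22) - 2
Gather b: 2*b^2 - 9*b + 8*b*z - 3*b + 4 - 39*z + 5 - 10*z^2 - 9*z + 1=2*b^2 + b*(8*z - 12) - 10*z^2 - 48*z + 10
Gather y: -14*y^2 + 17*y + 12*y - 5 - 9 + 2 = -14*y^2 + 29*y - 12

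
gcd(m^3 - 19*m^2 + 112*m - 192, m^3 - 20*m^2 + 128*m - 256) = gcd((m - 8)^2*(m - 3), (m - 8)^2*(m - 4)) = m^2 - 16*m + 64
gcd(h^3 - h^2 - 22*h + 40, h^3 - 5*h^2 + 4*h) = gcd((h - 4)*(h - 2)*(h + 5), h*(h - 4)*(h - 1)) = h - 4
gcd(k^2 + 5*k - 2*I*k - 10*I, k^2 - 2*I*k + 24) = 1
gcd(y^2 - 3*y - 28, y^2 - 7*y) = y - 7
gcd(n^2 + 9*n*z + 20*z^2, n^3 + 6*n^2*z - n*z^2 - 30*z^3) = n + 5*z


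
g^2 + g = g*(g + 1)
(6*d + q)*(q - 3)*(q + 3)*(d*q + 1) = 6*d^2*q^3 - 54*d^2*q + d*q^4 - 3*d*q^2 - 54*d + q^3 - 9*q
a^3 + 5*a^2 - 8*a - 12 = (a - 2)*(a + 1)*(a + 6)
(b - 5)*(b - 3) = b^2 - 8*b + 15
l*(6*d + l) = 6*d*l + l^2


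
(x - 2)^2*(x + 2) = x^3 - 2*x^2 - 4*x + 8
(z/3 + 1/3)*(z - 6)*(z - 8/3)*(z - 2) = z^4/3 - 29*z^3/9 + 68*z^2/9 + 4*z/9 - 32/3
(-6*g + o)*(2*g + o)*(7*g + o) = -84*g^3 - 40*g^2*o + 3*g*o^2 + o^3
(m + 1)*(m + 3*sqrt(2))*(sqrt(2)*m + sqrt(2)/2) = sqrt(2)*m^3 + 3*sqrt(2)*m^2/2 + 6*m^2 + sqrt(2)*m/2 + 9*m + 3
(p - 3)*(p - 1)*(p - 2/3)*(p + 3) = p^4 - 5*p^3/3 - 25*p^2/3 + 15*p - 6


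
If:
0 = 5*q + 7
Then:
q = -7/5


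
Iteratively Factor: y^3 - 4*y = (y + 2)*(y^2 - 2*y) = (y - 2)*(y + 2)*(y)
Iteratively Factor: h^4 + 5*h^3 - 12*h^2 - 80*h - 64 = (h - 4)*(h^3 + 9*h^2 + 24*h + 16) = (h - 4)*(h + 1)*(h^2 + 8*h + 16) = (h - 4)*(h + 1)*(h + 4)*(h + 4)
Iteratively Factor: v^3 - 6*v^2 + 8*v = (v)*(v^2 - 6*v + 8) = v*(v - 4)*(v - 2)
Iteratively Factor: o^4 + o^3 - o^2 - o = (o + 1)*(o^3 - o) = (o + 1)^2*(o^2 - o) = o*(o + 1)^2*(o - 1)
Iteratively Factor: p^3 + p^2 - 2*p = (p)*(p^2 + p - 2) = p*(p + 2)*(p - 1)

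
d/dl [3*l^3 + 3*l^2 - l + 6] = 9*l^2 + 6*l - 1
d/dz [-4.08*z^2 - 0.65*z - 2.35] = -8.16*z - 0.65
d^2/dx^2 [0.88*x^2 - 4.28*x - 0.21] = 1.76000000000000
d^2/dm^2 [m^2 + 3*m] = 2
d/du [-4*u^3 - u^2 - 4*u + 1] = -12*u^2 - 2*u - 4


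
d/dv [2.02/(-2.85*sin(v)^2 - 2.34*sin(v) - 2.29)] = (11.514*sin(v) + 4.7268)*cos(v)/(2.85*sin(v)^2 + 2.34*sin(v) + 2.29)^2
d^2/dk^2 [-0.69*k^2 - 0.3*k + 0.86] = -1.38000000000000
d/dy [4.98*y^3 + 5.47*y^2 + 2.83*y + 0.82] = 14.94*y^2 + 10.94*y + 2.83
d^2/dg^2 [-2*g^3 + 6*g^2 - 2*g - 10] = 12 - 12*g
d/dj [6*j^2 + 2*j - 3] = 12*j + 2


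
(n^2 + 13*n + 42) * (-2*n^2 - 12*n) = -2*n^4 - 38*n^3 - 240*n^2 - 504*n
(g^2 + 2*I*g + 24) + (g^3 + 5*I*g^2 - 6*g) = g^3 + g^2 + 5*I*g^2 - 6*g + 2*I*g + 24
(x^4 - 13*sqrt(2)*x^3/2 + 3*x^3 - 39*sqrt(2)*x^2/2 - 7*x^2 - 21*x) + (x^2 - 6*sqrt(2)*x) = x^4 - 13*sqrt(2)*x^3/2 + 3*x^3 - 39*sqrt(2)*x^2/2 - 6*x^2 - 21*x - 6*sqrt(2)*x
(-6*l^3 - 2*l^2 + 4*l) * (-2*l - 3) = 12*l^4 + 22*l^3 - 2*l^2 - 12*l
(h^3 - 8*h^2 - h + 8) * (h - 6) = h^4 - 14*h^3 + 47*h^2 + 14*h - 48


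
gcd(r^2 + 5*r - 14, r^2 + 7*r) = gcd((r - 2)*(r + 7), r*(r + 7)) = r + 7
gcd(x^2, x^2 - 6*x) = x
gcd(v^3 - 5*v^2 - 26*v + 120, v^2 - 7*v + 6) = v - 6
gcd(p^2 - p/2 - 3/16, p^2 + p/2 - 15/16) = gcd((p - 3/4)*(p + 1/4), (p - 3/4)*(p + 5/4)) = p - 3/4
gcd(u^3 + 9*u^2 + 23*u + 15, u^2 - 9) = u + 3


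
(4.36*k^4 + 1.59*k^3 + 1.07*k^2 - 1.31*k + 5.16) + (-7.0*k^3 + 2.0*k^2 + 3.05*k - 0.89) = 4.36*k^4 - 5.41*k^3 + 3.07*k^2 + 1.74*k + 4.27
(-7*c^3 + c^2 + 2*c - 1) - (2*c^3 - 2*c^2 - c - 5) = -9*c^3 + 3*c^2 + 3*c + 4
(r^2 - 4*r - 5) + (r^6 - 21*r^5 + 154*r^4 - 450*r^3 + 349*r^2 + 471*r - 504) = r^6 - 21*r^5 + 154*r^4 - 450*r^3 + 350*r^2 + 467*r - 509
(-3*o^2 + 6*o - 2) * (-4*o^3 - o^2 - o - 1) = 12*o^5 - 21*o^4 + 5*o^3 - o^2 - 4*o + 2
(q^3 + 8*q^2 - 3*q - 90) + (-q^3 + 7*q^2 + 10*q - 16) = 15*q^2 + 7*q - 106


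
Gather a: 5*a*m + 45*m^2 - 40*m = 5*a*m + 45*m^2 - 40*m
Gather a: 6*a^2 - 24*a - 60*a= 6*a^2 - 84*a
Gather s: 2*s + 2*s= 4*s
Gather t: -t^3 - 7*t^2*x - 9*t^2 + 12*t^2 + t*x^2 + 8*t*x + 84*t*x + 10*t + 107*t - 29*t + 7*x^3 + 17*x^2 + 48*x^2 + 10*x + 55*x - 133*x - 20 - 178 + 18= -t^3 + t^2*(3 - 7*x) + t*(x^2 + 92*x + 88) + 7*x^3 + 65*x^2 - 68*x - 180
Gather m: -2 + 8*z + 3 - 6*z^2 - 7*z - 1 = -6*z^2 + z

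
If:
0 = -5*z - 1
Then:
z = -1/5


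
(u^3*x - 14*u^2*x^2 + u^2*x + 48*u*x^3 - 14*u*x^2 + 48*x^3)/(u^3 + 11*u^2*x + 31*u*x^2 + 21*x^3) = x*(u^3 - 14*u^2*x + u^2 + 48*u*x^2 - 14*u*x + 48*x^2)/(u^3 + 11*u^2*x + 31*u*x^2 + 21*x^3)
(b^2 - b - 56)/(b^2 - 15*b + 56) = (b + 7)/(b - 7)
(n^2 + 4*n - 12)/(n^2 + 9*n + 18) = (n - 2)/(n + 3)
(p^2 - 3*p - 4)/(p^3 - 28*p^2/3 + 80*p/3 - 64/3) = 3*(p + 1)/(3*p^2 - 16*p + 16)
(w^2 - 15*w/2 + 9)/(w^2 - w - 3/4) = 2*(w - 6)/(2*w + 1)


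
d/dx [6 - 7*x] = -7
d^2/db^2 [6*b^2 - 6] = 12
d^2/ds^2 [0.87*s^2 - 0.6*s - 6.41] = 1.74000000000000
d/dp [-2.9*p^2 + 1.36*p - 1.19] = 1.36 - 5.8*p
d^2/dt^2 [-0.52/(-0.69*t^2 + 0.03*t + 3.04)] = (0.495144*t^2 - 0.021528*t - 0.52*(1.38*t - 0.03)*(2.76*t - 0.06) - 2.181504)/(-0.69*t^2 + 0.03*t + 3.04)^3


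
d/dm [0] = 0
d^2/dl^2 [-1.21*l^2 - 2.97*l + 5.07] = -2.42000000000000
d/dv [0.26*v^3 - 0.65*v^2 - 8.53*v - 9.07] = 0.78*v^2 - 1.3*v - 8.53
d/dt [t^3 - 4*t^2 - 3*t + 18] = 3*t^2 - 8*t - 3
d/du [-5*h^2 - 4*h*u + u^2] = -4*h + 2*u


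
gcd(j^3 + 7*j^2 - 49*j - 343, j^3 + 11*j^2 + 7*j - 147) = j^2 + 14*j + 49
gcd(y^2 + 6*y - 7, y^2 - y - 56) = y + 7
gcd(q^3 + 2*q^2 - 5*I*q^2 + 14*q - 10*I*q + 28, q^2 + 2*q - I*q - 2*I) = q + 2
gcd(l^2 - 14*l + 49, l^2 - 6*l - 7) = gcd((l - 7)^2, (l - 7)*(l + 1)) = l - 7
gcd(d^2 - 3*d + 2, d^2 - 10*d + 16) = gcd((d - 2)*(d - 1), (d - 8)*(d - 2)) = d - 2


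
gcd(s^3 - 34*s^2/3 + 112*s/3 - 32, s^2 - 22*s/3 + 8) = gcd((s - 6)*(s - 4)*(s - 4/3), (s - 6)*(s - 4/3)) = s^2 - 22*s/3 + 8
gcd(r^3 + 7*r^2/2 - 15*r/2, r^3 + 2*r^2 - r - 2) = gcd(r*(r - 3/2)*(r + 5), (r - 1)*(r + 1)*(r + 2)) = 1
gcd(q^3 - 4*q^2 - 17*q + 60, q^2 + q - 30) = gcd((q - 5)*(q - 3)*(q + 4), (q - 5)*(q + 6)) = q - 5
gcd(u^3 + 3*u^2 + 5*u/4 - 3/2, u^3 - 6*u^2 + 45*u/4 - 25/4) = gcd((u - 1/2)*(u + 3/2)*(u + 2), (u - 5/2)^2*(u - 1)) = 1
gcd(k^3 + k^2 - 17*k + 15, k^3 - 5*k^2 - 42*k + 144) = k - 3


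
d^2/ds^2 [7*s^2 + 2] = 14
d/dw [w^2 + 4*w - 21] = 2*w + 4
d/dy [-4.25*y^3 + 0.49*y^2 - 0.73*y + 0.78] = -12.75*y^2 + 0.98*y - 0.73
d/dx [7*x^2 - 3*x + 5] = 14*x - 3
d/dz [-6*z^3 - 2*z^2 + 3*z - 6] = -18*z^2 - 4*z + 3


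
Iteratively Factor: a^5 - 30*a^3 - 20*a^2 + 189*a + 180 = (a - 5)*(a^4 + 5*a^3 - 5*a^2 - 45*a - 36) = (a - 5)*(a - 3)*(a^3 + 8*a^2 + 19*a + 12) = (a - 5)*(a - 3)*(a + 3)*(a^2 + 5*a + 4) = (a - 5)*(a - 3)*(a + 3)*(a + 4)*(a + 1)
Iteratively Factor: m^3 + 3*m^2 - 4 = (m - 1)*(m^2 + 4*m + 4) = (m - 1)*(m + 2)*(m + 2)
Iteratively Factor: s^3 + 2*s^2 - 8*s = (s - 2)*(s^2 + 4*s) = (s - 2)*(s + 4)*(s)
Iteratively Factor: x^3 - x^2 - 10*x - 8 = (x + 1)*(x^2 - 2*x - 8) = (x + 1)*(x + 2)*(x - 4)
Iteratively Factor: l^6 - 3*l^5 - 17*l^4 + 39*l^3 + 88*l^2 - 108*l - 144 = (l - 2)*(l^5 - l^4 - 19*l^3 + l^2 + 90*l + 72) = (l - 3)*(l - 2)*(l^4 + 2*l^3 - 13*l^2 - 38*l - 24) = (l - 3)*(l - 2)*(l + 1)*(l^3 + l^2 - 14*l - 24) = (l - 4)*(l - 3)*(l - 2)*(l + 1)*(l^2 + 5*l + 6) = (l - 4)*(l - 3)*(l - 2)*(l + 1)*(l + 3)*(l + 2)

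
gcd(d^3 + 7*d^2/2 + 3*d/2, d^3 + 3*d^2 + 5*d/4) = d^2 + d/2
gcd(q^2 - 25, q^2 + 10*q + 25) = q + 5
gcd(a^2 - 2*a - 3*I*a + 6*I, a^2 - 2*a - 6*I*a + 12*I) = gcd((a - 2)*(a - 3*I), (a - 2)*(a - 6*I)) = a - 2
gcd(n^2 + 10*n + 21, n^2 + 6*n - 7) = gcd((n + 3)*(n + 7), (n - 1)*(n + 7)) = n + 7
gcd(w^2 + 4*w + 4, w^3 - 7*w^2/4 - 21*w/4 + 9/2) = w + 2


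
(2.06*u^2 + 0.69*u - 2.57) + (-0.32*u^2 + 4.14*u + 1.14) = 1.74*u^2 + 4.83*u - 1.43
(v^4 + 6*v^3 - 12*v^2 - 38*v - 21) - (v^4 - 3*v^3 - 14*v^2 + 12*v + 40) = 9*v^3 + 2*v^2 - 50*v - 61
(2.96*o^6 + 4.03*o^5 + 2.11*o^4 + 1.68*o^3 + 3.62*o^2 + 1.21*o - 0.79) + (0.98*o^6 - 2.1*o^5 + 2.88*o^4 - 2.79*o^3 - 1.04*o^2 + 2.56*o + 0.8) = 3.94*o^6 + 1.93*o^5 + 4.99*o^4 - 1.11*o^3 + 2.58*o^2 + 3.77*o + 0.01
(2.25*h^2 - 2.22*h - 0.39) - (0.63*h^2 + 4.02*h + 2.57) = 1.62*h^2 - 6.24*h - 2.96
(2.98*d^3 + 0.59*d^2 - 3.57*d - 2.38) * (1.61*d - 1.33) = 4.7978*d^4 - 3.0135*d^3 - 6.5324*d^2 + 0.9163*d + 3.1654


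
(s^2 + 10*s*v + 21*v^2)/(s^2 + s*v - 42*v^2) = (s + 3*v)/(s - 6*v)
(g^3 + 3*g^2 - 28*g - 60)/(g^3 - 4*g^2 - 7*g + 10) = (g + 6)/(g - 1)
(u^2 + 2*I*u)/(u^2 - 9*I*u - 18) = u*(u + 2*I)/(u^2 - 9*I*u - 18)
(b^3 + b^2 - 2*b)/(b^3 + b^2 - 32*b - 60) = b*(b - 1)/(b^2 - b - 30)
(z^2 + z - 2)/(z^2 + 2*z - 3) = (z + 2)/(z + 3)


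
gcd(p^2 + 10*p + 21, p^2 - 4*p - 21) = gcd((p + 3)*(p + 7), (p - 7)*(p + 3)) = p + 3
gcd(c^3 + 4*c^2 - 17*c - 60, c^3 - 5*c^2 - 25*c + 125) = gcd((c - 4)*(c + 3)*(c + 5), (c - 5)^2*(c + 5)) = c + 5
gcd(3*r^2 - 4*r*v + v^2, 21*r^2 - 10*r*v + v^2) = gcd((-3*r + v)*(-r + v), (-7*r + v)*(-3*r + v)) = 3*r - v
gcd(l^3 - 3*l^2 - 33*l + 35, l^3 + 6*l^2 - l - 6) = l - 1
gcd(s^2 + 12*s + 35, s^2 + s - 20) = s + 5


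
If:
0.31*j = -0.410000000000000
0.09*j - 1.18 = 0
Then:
No Solution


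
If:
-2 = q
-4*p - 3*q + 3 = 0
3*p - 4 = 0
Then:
No Solution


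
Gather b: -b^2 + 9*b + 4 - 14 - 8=-b^2 + 9*b - 18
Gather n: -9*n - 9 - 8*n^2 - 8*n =-8*n^2 - 17*n - 9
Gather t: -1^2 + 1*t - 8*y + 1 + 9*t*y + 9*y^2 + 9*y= t*(9*y + 1) + 9*y^2 + y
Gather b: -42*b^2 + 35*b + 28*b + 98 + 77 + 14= -42*b^2 + 63*b + 189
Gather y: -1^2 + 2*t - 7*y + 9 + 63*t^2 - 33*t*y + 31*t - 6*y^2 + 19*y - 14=63*t^2 + 33*t - 6*y^2 + y*(12 - 33*t) - 6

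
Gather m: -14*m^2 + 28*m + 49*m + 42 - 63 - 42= -14*m^2 + 77*m - 63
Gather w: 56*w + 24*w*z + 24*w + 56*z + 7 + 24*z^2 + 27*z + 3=w*(24*z + 80) + 24*z^2 + 83*z + 10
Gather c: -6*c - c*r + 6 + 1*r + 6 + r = c*(-r - 6) + 2*r + 12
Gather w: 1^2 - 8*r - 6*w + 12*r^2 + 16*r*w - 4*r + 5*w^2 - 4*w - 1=12*r^2 - 12*r + 5*w^2 + w*(16*r - 10)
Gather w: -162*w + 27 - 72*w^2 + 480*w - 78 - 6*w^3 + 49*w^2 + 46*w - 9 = -6*w^3 - 23*w^2 + 364*w - 60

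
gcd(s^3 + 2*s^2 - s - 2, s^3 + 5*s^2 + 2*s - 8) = s^2 + s - 2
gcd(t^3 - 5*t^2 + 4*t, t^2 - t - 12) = t - 4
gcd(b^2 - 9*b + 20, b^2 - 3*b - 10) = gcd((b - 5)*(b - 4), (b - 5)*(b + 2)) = b - 5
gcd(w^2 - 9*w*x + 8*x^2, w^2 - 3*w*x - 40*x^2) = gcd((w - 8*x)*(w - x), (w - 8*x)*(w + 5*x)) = -w + 8*x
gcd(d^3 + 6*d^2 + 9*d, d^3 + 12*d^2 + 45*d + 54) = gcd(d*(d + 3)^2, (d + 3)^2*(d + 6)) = d^2 + 6*d + 9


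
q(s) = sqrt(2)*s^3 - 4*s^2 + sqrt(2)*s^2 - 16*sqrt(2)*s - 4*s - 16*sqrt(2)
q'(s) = 3*sqrt(2)*s^2 - 8*s + 2*sqrt(2)*s - 16*sqrt(2) - 4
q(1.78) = -70.24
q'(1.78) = -22.39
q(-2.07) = 8.87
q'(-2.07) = 2.26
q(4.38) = -70.03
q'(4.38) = 32.11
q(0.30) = -30.81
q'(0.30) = -27.80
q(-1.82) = 8.74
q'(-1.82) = -3.16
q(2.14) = -77.59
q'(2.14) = -18.26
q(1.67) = -67.72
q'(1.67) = -23.43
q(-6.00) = -261.42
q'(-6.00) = 157.14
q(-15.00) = -4977.99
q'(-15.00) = 1005.54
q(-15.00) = -4977.99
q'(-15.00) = 1005.54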